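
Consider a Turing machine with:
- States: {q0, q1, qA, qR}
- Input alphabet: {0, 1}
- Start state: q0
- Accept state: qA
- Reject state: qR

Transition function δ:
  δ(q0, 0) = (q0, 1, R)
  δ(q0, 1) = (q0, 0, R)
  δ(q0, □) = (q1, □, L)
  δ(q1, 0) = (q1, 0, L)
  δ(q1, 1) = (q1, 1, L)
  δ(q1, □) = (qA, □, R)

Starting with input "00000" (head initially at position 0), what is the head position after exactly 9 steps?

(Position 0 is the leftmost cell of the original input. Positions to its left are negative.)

Execution trace (head position shown):
Step 0: [q0]00000  (head at position 0)
Step 1: move right → 1[q0]0000  (head at position 1)
Step 2: move right → 11[q0]000  (head at position 2)
Step 3: move right → 111[q0]00  (head at position 3)
Step 4: move right → 1111[q0]0  (head at position 4)
Step 5: move right → 11111[q0]□  (head at position 5)
Step 6: move left → 1111[q1]1□  (head at position 4)
Step 7: move left → 111[q1]11□  (head at position 3)
Step 8: move left → 11[q1]111□  (head at position 2)
Step 9: move left → 1[q1]1111□  (head at position 1)

After 9 steps, the head is at position 1.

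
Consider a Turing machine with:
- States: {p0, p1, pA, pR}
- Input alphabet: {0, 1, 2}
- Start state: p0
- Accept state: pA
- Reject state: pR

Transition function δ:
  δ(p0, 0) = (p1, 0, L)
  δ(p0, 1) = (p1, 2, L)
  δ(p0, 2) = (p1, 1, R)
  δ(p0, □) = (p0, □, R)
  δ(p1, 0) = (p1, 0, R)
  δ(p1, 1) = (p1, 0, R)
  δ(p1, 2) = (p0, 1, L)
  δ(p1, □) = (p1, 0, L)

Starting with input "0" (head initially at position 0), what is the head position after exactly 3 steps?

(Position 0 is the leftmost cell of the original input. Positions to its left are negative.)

Execution trace (head position shown):
Step 0: [p0]0  (head at position 0)
Step 1: move left → [p1]□0  (head at position -1)
Step 2: move left → [p1]□00  (head at position -2)
Step 3: move left → [p1]□000  (head at position -3)

After 3 steps, the head is at position -3.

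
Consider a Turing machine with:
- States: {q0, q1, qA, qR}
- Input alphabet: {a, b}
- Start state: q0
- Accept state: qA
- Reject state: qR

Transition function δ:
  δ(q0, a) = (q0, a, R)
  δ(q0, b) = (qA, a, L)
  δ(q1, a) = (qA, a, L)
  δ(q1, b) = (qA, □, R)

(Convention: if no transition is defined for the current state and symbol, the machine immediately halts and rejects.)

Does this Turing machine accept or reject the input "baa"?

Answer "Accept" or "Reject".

Execution trace:
Initial: [q0]baa
Step 1: δ(q0, b) = (qA, a, L) → [qA]□aaa

The machine reaches the accept state qA and halts.

Answer: Accept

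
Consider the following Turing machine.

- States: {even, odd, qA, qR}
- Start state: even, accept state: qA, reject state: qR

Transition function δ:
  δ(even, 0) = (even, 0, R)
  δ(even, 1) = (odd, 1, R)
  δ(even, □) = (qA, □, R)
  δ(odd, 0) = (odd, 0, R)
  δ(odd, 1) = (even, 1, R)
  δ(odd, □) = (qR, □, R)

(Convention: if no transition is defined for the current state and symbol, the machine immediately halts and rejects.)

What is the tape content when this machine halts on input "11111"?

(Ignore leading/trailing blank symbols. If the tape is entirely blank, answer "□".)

Execution trace:
Initial: [even]11111
Step 1: δ(even, 1) = (odd, 1, R) → 1[odd]1111
Step 2: δ(odd, 1) = (even, 1, R) → 11[even]111
Step 3: δ(even, 1) = (odd, 1, R) → 111[odd]11
Step 4: δ(odd, 1) = (even, 1, R) → 1111[even]1
Step 5: δ(even, 1) = (odd, 1, R) → 11111[odd]□
Step 6: δ(odd, □) = (qR, □, R) → 11111□[qR]□

The machine reaches the reject state qR and halts.

Final tape (ignoring leading/trailing blanks): 11111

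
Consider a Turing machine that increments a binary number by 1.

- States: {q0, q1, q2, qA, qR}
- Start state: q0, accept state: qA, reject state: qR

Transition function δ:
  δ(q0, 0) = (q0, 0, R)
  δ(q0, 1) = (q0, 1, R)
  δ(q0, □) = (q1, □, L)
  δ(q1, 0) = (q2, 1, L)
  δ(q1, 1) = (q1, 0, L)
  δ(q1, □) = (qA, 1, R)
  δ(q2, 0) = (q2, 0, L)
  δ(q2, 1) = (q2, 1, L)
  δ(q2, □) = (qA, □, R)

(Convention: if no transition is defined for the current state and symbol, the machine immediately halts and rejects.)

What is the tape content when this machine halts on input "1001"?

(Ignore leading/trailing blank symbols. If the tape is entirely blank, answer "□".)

Execution trace:
Initial: [q0]1001
Step 1: δ(q0, 1) = (q0, 1, R) → 1[q0]001
Step 2: δ(q0, 0) = (q0, 0, R) → 10[q0]01
Step 3: δ(q0, 0) = (q0, 0, R) → 100[q0]1
Step 4: δ(q0, 1) = (q0, 1, R) → 1001[q0]□
Step 5: δ(q0, □) = (q1, □, L) → 100[q1]1□
Step 6: δ(q1, 1) = (q1, 0, L) → 10[q1]00□
Step 7: δ(q1, 0) = (q2, 1, L) → 1[q2]010□
Step 8: δ(q2, 0) = (q2, 0, L) → [q2]1010□
Step 9: δ(q2, 1) = (q2, 1, L) → [q2]□1010□
Step 10: δ(q2, □) = (qA, □, R) → □[qA]1010□

The machine reaches the accept state qA and halts.

Final tape (ignoring leading/trailing blanks): 1010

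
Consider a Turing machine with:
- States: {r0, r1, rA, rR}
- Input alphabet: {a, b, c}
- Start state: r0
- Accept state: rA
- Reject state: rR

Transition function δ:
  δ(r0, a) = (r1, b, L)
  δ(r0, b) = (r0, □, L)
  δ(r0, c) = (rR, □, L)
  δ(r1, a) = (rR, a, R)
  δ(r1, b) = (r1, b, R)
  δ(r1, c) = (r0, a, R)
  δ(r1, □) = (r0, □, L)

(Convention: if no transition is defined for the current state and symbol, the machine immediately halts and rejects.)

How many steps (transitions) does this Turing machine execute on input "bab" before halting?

Execution trace:
Initial: [r0]bab
Step 1: δ(r0, b) = (r0, □, L) → [r0]□□ab

No transition is defined for δ(r0, □). By convention the machine halts and rejects.

The machine executed 1 step before halting.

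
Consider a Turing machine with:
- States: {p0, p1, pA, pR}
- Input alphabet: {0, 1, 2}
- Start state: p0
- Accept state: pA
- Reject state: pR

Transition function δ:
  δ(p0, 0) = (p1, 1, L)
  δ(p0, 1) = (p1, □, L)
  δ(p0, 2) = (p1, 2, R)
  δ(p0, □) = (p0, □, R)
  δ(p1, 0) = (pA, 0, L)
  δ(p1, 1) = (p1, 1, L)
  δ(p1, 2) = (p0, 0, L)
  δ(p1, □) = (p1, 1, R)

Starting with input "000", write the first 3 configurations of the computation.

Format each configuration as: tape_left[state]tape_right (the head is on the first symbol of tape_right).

Transitions applied:
Step 1: δ(p0, 0) = (p1, 1, L)
Step 2: δ(p1, □) = (p1, 1, R)

The first 3 configurations are:
[p0]000 ⊢ [p1]□100 ⊢ 1[p1]100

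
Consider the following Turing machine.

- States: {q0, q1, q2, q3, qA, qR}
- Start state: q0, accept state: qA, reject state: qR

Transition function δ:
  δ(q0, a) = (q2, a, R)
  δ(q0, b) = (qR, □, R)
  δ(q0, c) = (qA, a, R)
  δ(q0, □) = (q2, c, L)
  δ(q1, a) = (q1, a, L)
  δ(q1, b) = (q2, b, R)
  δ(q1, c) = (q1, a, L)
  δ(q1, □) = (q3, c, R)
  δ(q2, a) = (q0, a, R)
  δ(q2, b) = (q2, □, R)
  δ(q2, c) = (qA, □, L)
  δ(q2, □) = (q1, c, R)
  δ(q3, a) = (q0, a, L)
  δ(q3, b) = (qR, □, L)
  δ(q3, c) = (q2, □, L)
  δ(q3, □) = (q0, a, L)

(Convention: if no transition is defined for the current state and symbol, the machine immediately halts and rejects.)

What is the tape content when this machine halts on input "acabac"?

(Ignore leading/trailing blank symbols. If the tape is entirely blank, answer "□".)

Execution trace:
Initial: [q0]acabac
Step 1: δ(q0, a) = (q2, a, R) → a[q2]cabac
Step 2: δ(q2, c) = (qA, □, L) → [qA]a□abac

The machine reaches the accept state qA and halts.

Final tape (ignoring leading/trailing blanks): a□abac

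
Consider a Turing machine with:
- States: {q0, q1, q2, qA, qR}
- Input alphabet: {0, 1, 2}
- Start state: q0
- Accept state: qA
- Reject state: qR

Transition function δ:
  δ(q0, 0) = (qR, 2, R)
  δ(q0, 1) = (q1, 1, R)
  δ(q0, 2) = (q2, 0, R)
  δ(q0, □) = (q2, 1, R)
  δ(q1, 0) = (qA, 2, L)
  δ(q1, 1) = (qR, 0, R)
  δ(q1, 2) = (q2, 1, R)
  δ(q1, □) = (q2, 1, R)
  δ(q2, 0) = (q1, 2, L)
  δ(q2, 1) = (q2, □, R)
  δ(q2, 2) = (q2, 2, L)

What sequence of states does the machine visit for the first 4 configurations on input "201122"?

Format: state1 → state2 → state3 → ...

Execution trace:
Initial: [q0]201122
Step 1: δ(q0, 2) = (q2, 0, R) → 0[q2]01122
Step 2: δ(q2, 0) = (q1, 2, L) → [q1]021122
Step 3: δ(q1, 0) = (qA, 2, L) → [qA]□221122

The machine reaches the accept state qA and halts.

State sequence: q0 → q2 → q1 → qA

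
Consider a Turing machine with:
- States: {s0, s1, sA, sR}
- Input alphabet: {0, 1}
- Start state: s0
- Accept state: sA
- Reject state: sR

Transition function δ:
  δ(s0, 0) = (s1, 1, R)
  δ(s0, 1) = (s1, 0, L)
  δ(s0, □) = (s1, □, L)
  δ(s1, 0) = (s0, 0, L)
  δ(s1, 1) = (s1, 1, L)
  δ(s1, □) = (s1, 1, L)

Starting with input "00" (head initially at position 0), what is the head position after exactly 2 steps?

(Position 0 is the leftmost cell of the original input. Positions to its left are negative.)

Execution trace (head position shown):
Step 0: [s0]00  (head at position 0)
Step 1: move right → 1[s1]0  (head at position 1)
Step 2: move left → [s0]10  (head at position 0)

After 2 steps, the head is at position 0.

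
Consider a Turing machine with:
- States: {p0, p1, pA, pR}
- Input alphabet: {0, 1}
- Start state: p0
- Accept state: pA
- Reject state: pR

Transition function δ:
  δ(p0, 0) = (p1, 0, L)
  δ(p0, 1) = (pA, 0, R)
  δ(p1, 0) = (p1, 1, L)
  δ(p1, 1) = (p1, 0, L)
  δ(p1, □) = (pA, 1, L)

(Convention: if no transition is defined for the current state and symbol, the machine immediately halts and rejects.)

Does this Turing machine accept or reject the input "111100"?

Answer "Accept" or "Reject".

Execution trace:
Initial: [p0]111100
Step 1: δ(p0, 1) = (pA, 0, R) → 0[pA]11100

The machine reaches the accept state pA and halts.

Answer: Accept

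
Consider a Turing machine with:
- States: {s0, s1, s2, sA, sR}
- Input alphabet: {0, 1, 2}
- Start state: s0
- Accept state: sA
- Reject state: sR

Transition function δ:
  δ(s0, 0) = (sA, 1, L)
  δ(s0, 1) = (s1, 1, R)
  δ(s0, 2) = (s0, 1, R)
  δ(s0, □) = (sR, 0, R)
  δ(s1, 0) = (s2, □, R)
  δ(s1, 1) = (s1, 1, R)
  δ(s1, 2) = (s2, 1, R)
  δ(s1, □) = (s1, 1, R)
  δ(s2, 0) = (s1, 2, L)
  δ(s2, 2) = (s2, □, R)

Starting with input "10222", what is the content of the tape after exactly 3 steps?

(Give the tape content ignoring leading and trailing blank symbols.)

Execution trace:
Initial: [s0]10222
Step 1: δ(s0, 1) = (s1, 1, R) → 1[s1]0222
Step 2: δ(s1, 0) = (s2, □, R) → 1□[s2]222
Step 3: δ(s2, 2) = (s2, □, R) → 1□□[s2]22

After 3 steps, the tape (ignoring leading/trailing blanks) is: 1□□22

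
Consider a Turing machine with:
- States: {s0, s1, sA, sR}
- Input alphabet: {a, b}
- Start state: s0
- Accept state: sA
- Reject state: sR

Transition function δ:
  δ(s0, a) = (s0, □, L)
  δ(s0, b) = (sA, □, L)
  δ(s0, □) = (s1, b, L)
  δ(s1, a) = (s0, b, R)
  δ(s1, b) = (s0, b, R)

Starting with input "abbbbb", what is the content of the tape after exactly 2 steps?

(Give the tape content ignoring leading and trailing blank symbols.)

Execution trace:
Initial: [s0]abbbbb
Step 1: δ(s0, a) = (s0, □, L) → [s0]□□bbbbb
Step 2: δ(s0, □) = (s1, b, L) → [s1]□b□bbbbb

No transition is defined for δ(s1, □). By convention the machine halts and rejects.

After 2 steps, the tape (ignoring leading/trailing blanks) is: b□bbbbb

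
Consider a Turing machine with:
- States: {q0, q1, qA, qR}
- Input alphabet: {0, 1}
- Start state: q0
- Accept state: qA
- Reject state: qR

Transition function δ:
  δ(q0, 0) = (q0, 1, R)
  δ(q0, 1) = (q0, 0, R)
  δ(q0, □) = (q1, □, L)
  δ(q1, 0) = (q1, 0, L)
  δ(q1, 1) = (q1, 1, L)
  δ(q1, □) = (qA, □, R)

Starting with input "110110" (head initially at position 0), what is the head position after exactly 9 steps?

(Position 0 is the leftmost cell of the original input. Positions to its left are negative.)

Execution trace (head position shown):
Step 0: [q0]110110  (head at position 0)
Step 1: move right → 0[q0]10110  (head at position 1)
Step 2: move right → 00[q0]0110  (head at position 2)
Step 3: move right → 001[q0]110  (head at position 3)
Step 4: move right → 0010[q0]10  (head at position 4)
Step 5: move right → 00100[q0]0  (head at position 5)
Step 6: move right → 001001[q0]□  (head at position 6)
Step 7: move left → 00100[q1]1□  (head at position 5)
Step 8: move left → 0010[q1]01□  (head at position 4)
Step 9: move left → 001[q1]001□  (head at position 3)

After 9 steps, the head is at position 3.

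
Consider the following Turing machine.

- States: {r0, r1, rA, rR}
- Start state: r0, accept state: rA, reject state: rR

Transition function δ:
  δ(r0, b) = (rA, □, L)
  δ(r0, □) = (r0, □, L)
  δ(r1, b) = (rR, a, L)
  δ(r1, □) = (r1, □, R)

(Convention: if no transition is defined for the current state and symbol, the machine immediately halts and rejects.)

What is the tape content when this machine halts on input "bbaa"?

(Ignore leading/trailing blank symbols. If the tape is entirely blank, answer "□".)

Execution trace:
Initial: [r0]bbaa
Step 1: δ(r0, b) = (rA, □, L) → [rA]□□baa

The machine reaches the accept state rA and halts.

Final tape (ignoring leading/trailing blanks): baa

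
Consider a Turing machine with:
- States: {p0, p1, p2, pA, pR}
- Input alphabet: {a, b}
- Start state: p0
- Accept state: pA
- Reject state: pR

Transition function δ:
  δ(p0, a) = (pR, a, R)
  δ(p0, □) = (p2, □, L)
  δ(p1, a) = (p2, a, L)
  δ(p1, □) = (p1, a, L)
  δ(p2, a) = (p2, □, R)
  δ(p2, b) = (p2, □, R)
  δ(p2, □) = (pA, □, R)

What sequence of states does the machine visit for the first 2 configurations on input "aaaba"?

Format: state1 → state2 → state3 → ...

Execution trace:
Initial: [p0]aaaba
Step 1: δ(p0, a) = (pR, a, R) → a[pR]aaba

The machine reaches the reject state pR and halts.

State sequence: p0 → pR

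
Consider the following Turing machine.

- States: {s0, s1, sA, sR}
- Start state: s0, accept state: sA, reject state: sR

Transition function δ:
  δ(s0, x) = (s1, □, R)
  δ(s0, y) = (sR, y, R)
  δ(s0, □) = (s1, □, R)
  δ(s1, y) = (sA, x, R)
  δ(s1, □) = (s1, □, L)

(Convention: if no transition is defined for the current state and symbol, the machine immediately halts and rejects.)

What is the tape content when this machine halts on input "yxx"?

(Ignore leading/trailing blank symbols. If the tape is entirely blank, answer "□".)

Execution trace:
Initial: [s0]yxx
Step 1: δ(s0, y) = (sR, y, R) → y[sR]xx

The machine reaches the reject state sR and halts.

Final tape (ignoring leading/trailing blanks): yxx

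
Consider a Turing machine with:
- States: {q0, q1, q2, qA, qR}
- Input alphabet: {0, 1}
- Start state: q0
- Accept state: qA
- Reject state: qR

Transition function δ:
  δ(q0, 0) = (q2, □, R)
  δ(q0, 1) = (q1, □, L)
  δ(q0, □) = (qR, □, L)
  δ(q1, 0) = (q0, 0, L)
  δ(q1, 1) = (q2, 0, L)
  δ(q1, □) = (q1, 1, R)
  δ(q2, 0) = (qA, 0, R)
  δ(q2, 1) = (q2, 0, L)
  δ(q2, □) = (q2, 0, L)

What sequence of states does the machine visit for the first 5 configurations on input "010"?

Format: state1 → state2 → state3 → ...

Execution trace:
Initial: [q0]010
Step 1: δ(q0, 0) = (q2, □, R) → □[q2]10
Step 2: δ(q2, 1) = (q2, 0, L) → [q2]□00
Step 3: δ(q2, □) = (q2, 0, L) → [q2]□000
Step 4: δ(q2, □) = (q2, 0, L) → [q2]□0000

State sequence: q0 → q2 → q2 → q2 → q2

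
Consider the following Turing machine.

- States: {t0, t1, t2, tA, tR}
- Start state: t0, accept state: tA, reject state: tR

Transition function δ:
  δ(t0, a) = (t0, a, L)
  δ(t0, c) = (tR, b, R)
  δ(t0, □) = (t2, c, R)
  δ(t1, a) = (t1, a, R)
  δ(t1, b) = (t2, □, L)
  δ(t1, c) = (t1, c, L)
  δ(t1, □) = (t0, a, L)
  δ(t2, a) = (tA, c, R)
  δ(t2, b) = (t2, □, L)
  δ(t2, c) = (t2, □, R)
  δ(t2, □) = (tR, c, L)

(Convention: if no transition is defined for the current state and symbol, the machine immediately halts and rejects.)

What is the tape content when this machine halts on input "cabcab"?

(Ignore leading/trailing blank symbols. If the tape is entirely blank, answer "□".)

Execution trace:
Initial: [t0]cabcab
Step 1: δ(t0, c) = (tR, b, R) → b[tR]abcab

The machine reaches the reject state tR and halts.

Final tape (ignoring leading/trailing blanks): babcab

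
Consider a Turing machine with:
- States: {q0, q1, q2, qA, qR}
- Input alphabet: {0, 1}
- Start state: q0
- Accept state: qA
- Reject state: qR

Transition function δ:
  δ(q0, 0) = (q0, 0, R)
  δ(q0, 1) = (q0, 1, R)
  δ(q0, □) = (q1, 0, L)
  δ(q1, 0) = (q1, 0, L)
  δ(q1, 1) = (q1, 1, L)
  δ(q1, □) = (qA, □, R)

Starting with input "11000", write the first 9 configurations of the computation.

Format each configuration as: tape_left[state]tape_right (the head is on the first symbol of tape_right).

Transitions applied:
Step 1: δ(q0, 1) = (q0, 1, R)
Step 2: δ(q0, 1) = (q0, 1, R)
Step 3: δ(q0, 0) = (q0, 0, R)
Step 4: δ(q0, 0) = (q0, 0, R)
Step 5: δ(q0, 0) = (q0, 0, R)
Step 6: δ(q0, □) = (q1, 0, L)
Step 7: δ(q1, 0) = (q1, 0, L)
Step 8: δ(q1, 0) = (q1, 0, L)

The first 9 configurations are:
[q0]11000 ⊢ 1[q0]1000 ⊢ 11[q0]000 ⊢ 110[q0]00 ⊢ 1100[q0]0 ⊢ 11000[q0]□ ⊢ 1100[q1]00 ⊢ 110[q1]000 ⊢ 11[q1]0000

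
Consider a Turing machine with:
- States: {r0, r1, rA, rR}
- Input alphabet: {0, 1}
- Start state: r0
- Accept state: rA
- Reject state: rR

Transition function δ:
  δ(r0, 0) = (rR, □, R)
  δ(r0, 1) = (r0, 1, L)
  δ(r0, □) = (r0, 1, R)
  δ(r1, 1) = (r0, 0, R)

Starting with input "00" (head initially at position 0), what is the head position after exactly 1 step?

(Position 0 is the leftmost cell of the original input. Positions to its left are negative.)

Execution trace (head position shown):
Step 0: [r0]00  (head at position 0)
Step 1: move right → □[rR]0  (head at position 1)

After 1 step, the head is at position 1.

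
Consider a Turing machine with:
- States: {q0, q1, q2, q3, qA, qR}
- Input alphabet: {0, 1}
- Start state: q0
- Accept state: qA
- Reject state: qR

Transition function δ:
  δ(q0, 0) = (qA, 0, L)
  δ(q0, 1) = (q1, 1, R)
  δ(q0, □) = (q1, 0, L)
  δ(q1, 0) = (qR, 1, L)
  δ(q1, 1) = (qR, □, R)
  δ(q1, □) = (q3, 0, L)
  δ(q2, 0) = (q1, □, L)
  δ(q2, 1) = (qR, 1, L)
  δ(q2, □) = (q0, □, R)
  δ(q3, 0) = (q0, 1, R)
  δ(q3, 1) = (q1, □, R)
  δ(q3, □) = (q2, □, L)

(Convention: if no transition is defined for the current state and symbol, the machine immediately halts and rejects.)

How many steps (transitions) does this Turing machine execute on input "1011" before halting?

Execution trace:
Initial: [q0]1011
Step 1: δ(q0, 1) = (q1, 1, R) → 1[q1]011
Step 2: δ(q1, 0) = (qR, 1, L) → [qR]1111

The machine reaches the reject state qR and halts.

The machine executed 2 steps before halting.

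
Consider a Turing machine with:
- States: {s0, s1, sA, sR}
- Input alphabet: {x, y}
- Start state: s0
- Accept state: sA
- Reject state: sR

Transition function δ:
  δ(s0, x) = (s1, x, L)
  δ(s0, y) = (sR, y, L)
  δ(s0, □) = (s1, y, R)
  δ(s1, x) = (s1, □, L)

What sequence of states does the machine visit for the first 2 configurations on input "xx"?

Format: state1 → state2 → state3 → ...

Execution trace:
Initial: [s0]xx
Step 1: δ(s0, x) = (s1, x, L) → [s1]□xx

No transition is defined for δ(s1, □). By convention the machine halts and rejects.

State sequence: s0 → s1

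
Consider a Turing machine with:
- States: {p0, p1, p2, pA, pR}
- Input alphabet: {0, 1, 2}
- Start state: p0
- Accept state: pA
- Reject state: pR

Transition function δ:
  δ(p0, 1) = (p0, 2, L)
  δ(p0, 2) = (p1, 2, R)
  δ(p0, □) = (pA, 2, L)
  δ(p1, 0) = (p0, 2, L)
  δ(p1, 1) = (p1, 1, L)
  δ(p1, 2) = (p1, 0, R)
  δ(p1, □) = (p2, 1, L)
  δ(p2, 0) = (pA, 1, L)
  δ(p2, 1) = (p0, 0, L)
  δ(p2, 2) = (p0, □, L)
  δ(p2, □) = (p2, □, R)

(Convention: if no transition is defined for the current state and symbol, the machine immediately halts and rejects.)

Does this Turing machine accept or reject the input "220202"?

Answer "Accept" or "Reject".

Execution trace:
Initial: [p0]220202
Step 1: δ(p0, 2) = (p1, 2, R) → 2[p1]20202
Step 2: δ(p1, 2) = (p1, 0, R) → 20[p1]0202
Step 3: δ(p1, 0) = (p0, 2, L) → 2[p0]02202

No transition is defined for δ(p0, 0). By convention the machine halts and rejects.

Answer: Reject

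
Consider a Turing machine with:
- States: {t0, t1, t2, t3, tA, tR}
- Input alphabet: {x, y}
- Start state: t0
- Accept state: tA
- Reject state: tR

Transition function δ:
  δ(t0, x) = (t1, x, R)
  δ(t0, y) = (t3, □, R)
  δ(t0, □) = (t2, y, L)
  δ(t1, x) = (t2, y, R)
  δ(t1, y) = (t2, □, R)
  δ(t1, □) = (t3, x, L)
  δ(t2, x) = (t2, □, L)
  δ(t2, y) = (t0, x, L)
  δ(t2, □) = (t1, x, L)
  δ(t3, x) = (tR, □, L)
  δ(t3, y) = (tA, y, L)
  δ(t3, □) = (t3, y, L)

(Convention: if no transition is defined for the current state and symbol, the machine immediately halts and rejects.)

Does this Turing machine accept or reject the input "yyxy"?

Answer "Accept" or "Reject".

Execution trace:
Initial: [t0]yyxy
Step 1: δ(t0, y) = (t3, □, R) → □[t3]yxy
Step 2: δ(t3, y) = (tA, y, L) → [tA]□yxy

The machine reaches the accept state tA and halts.

Answer: Accept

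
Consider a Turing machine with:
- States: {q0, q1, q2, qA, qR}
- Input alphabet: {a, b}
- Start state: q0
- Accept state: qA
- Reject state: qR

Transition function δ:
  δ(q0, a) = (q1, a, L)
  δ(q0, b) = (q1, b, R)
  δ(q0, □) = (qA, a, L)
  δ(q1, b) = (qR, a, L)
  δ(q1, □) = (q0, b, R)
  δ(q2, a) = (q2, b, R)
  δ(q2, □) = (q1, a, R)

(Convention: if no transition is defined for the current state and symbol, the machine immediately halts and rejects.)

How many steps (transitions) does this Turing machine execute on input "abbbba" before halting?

Execution trace:
Initial: [q0]abbbba
Step 1: δ(q0, a) = (q1, a, L) → [q1]□abbbba
Step 2: δ(q1, □) = (q0, b, R) → b[q0]abbbba
Step 3: δ(q0, a) = (q1, a, L) → [q1]babbbba
Step 4: δ(q1, b) = (qR, a, L) → [qR]□aabbbba

The machine reaches the reject state qR and halts.

The machine executed 4 steps before halting.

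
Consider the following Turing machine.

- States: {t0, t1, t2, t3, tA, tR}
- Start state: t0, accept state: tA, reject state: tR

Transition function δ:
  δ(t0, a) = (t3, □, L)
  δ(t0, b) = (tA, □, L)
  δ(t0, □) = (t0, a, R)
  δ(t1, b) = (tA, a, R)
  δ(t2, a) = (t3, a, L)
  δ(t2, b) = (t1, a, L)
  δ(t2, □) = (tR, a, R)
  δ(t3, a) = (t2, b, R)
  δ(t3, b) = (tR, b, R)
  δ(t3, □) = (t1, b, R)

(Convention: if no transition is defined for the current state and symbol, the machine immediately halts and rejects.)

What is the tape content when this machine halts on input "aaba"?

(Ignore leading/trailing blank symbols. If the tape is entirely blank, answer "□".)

Execution trace:
Initial: [t0]aaba
Step 1: δ(t0, a) = (t3, □, L) → [t3]□□aba
Step 2: δ(t3, □) = (t1, b, R) → b[t1]□aba

No transition is defined for δ(t1, □). By convention the machine halts and rejects.

Final tape (ignoring leading/trailing blanks): b□aba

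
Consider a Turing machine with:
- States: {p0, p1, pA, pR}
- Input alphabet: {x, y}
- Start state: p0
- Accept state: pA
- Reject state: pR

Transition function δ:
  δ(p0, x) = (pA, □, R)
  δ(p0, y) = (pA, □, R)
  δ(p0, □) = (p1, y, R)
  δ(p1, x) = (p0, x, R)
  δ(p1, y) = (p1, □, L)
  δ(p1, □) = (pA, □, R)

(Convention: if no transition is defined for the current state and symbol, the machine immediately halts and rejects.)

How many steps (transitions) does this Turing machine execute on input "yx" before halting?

Execution trace:
Initial: [p0]yx
Step 1: δ(p0, y) = (pA, □, R) → □[pA]x

The machine reaches the accept state pA and halts.

The machine executed 1 step before halting.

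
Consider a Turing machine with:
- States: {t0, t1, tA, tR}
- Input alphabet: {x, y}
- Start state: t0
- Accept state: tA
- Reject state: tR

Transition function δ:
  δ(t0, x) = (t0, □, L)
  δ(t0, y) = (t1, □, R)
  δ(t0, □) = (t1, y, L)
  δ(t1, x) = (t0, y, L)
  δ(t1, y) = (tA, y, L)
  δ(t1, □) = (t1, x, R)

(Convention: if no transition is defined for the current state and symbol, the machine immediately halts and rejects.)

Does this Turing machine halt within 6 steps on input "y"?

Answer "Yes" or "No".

Execution trace:
Initial: [t0]y
Step 1: δ(t0, y) = (t1, □, R) → □[t1]□
Step 2: δ(t1, □) = (t1, x, R) → □x[t1]□
Step 3: δ(t1, □) = (t1, x, R) → □xx[t1]□
Step 4: δ(t1, □) = (t1, x, R) → □xxx[t1]□
Step 5: δ(t1, □) = (t1, x, R) → □xxxx[t1]□
Step 6: δ(t1, □) = (t1, x, R) → □xxxxx[t1]□

The machine has not reached a halting state after 6 steps.
The machine did not halt within the 6-step bound.

Answer: No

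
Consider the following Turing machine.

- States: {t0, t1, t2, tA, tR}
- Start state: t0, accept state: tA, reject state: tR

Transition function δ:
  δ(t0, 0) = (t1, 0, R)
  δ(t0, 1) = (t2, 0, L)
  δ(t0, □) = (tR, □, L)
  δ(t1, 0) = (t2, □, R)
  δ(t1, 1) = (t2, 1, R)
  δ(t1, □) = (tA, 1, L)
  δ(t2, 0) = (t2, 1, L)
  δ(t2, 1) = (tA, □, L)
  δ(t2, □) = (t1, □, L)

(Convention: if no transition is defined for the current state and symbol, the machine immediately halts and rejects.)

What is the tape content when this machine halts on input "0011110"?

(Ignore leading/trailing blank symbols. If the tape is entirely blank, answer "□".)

Execution trace:
Initial: [t0]0011110
Step 1: δ(t0, 0) = (t1, 0, R) → 0[t1]011110
Step 2: δ(t1, 0) = (t2, □, R) → 0□[t2]11110
Step 3: δ(t2, 1) = (tA, □, L) → 0[tA]□□1110

The machine reaches the accept state tA and halts.

Final tape (ignoring leading/trailing blanks): 0□□1110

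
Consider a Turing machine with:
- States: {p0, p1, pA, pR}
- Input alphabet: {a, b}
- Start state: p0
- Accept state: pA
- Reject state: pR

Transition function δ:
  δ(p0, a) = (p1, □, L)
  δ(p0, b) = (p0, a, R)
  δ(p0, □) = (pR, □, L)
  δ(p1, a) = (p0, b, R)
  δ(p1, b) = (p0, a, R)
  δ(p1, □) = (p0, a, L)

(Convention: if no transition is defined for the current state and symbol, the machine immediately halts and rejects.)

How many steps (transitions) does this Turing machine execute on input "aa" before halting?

Execution trace:
Initial: [p0]aa
Step 1: δ(p0, a) = (p1, □, L) → [p1]□□a
Step 2: δ(p1, □) = (p0, a, L) → [p0]□a□a
Step 3: δ(p0, □) = (pR, □, L) → [pR]□□a□a

The machine reaches the reject state pR and halts.

The machine executed 3 steps before halting.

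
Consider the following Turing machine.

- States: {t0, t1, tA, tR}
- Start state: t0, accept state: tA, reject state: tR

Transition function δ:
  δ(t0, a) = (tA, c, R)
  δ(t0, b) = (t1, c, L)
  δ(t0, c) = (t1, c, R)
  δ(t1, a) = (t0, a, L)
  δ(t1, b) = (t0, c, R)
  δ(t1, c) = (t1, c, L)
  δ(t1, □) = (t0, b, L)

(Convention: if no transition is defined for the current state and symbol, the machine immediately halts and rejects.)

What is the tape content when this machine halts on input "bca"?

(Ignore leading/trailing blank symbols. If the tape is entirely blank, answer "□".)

Execution trace:
Initial: [t0]bca
Step 1: δ(t0, b) = (t1, c, L) → [t1]□cca
Step 2: δ(t1, □) = (t0, b, L) → [t0]□bcca

No transition is defined for δ(t0, □). By convention the machine halts and rejects.

Final tape (ignoring leading/trailing blanks): bcca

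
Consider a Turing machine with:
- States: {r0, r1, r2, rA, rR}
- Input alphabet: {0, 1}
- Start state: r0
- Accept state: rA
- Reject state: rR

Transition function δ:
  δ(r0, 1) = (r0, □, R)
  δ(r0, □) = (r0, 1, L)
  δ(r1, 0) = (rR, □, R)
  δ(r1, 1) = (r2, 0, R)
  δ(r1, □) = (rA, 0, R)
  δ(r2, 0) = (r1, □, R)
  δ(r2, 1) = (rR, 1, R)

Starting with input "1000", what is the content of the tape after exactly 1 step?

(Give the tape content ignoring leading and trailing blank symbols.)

Execution trace:
Initial: [r0]1000
Step 1: δ(r0, 1) = (r0, □, R) → □[r0]000

No transition is defined for δ(r0, 0). By convention the machine halts and rejects.

After 1 step, the tape (ignoring leading/trailing blanks) is: 000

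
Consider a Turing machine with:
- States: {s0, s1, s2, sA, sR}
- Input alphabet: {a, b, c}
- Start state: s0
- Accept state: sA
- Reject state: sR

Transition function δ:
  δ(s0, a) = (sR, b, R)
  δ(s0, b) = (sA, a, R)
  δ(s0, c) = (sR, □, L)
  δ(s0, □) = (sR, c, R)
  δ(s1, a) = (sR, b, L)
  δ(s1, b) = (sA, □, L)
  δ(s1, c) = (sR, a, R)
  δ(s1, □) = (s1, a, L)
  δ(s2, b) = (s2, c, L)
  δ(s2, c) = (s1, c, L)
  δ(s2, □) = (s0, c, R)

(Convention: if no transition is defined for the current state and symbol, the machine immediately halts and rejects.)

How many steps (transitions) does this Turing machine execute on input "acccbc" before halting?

Execution trace:
Initial: [s0]acccbc
Step 1: δ(s0, a) = (sR, b, R) → b[sR]cccbc

The machine reaches the reject state sR and halts.

The machine executed 1 step before halting.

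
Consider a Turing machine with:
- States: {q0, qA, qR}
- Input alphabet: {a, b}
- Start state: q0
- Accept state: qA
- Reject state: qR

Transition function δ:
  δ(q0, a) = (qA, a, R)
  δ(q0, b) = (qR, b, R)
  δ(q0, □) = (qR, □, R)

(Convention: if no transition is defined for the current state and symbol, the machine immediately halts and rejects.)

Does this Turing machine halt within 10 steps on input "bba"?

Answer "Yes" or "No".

Execution trace:
Initial: [q0]bba
Step 1: δ(q0, b) = (qR, b, R) → b[qR]ba

The machine reaches the reject state qR and halts.
The machine halted after 1 step (within the 10-step bound).

Answer: Yes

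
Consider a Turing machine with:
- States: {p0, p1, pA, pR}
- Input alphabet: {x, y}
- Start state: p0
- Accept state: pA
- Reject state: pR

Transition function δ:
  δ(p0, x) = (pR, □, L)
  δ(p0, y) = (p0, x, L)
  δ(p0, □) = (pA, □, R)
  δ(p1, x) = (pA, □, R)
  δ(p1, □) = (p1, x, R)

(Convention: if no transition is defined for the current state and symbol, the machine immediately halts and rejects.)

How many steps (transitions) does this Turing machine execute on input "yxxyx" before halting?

Execution trace:
Initial: [p0]yxxyx
Step 1: δ(p0, y) = (p0, x, L) → [p0]□xxxyx
Step 2: δ(p0, □) = (pA, □, R) → □[pA]xxxyx

The machine reaches the accept state pA and halts.

The machine executed 2 steps before halting.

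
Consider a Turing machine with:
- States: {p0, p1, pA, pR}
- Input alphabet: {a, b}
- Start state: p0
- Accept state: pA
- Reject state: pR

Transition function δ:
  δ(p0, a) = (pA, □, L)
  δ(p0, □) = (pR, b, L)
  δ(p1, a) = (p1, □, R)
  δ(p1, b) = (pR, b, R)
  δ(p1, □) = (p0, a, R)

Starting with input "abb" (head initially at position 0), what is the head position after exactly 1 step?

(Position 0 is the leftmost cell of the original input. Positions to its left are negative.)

Execution trace (head position shown):
Step 0: [p0]abb  (head at position 0)
Step 1: move left → [pA]□□bb  (head at position -1)

After 1 step, the head is at position -1.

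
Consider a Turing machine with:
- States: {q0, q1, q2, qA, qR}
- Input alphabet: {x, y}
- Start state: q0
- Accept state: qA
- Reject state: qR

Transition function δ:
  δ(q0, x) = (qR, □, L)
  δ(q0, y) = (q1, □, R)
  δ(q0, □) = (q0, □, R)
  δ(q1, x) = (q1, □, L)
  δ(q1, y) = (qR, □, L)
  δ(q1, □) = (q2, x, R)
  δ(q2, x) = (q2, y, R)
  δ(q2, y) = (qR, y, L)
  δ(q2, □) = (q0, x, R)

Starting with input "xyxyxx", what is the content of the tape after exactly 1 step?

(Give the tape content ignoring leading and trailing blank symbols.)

Execution trace:
Initial: [q0]xyxyxx
Step 1: δ(q0, x) = (qR, □, L) → [qR]□□yxyxx

The machine reaches the reject state qR and halts.

After 1 step, the tape (ignoring leading/trailing blanks) is: yxyxx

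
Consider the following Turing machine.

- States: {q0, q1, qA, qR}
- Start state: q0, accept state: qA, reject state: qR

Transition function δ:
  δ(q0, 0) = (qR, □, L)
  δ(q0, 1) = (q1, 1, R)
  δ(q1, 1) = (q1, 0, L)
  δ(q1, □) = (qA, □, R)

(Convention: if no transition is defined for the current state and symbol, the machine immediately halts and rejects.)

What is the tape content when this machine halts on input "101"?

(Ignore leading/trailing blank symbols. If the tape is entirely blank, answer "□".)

Execution trace:
Initial: [q0]101
Step 1: δ(q0, 1) = (q1, 1, R) → 1[q1]01

No transition is defined for δ(q1, 0). By convention the machine halts and rejects.

Final tape (ignoring leading/trailing blanks): 101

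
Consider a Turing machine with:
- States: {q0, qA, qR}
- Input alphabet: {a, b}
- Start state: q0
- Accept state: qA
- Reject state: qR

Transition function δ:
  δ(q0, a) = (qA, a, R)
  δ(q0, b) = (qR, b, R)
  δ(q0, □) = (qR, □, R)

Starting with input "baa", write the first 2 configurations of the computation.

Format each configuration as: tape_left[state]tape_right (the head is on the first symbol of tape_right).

Transitions applied:
Step 1: δ(q0, b) = (qR, b, R)

The first 2 configurations are:
[q0]baa ⊢ b[qR]aa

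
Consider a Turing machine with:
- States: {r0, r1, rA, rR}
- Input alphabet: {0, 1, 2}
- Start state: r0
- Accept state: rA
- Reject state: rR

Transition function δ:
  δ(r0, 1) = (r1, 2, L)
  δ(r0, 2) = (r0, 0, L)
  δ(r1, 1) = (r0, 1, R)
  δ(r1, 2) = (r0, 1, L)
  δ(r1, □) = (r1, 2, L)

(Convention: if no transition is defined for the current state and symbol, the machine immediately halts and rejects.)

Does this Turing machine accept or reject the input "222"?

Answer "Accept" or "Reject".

Execution trace:
Initial: [r0]222
Step 1: δ(r0, 2) = (r0, 0, L) → [r0]□022

No transition is defined for δ(r0, □). By convention the machine halts and rejects.

Answer: Reject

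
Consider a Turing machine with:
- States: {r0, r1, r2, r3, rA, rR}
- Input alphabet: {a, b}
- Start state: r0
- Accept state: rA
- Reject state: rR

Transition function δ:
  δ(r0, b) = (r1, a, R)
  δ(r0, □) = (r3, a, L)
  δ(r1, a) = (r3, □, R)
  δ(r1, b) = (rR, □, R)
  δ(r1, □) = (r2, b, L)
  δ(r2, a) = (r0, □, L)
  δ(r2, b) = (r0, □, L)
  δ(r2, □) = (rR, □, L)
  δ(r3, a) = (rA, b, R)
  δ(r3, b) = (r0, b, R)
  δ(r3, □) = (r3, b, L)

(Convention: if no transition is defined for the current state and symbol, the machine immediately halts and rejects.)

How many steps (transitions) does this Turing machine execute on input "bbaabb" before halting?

Execution trace:
Initial: [r0]bbaabb
Step 1: δ(r0, b) = (r1, a, R) → a[r1]baabb
Step 2: δ(r1, b) = (rR, □, R) → a□[rR]aabb

The machine reaches the reject state rR and halts.

The machine executed 2 steps before halting.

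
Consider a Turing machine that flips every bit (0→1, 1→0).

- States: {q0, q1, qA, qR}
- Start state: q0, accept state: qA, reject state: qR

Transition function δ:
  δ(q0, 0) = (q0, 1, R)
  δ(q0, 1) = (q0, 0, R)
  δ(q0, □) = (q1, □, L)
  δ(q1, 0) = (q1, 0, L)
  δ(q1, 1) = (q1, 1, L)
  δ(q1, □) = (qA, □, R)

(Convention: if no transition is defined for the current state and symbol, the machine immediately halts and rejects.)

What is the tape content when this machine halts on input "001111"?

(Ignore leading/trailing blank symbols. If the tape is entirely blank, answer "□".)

Execution trace:
Initial: [q0]001111
Step 1: δ(q0, 0) = (q0, 1, R) → 1[q0]01111
Step 2: δ(q0, 0) = (q0, 1, R) → 11[q0]1111
Step 3: δ(q0, 1) = (q0, 0, R) → 110[q0]111
Step 4: δ(q0, 1) = (q0, 0, R) → 1100[q0]11
Step 5: δ(q0, 1) = (q0, 0, R) → 11000[q0]1
Step 6: δ(q0, 1) = (q0, 0, R) → 110000[q0]□
Step 7: δ(q0, □) = (q1, □, L) → 11000[q1]0□
Step 8: δ(q1, 0) = (q1, 0, L) → 1100[q1]00□
Step 9: δ(q1, 0) = (q1, 0, L) → 110[q1]000□
Step 10: δ(q1, 0) = (q1, 0, L) → 11[q1]0000□
Step 11: δ(q1, 0) = (q1, 0, L) → 1[q1]10000□
Step 12: δ(q1, 1) = (q1, 1, L) → [q1]110000□
Step 13: δ(q1, 1) = (q1, 1, L) → [q1]□110000□
Step 14: δ(q1, □) = (qA, □, R) → □[qA]110000□

The machine reaches the accept state qA and halts.

Final tape (ignoring leading/trailing blanks): 110000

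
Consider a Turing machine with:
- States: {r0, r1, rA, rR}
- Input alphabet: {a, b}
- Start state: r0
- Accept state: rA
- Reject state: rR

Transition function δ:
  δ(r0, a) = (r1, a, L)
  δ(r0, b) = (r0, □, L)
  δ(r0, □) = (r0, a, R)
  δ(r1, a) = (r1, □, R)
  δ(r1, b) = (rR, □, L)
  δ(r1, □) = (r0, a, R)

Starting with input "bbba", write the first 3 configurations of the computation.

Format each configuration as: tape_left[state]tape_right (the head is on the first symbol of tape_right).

Transitions applied:
Step 1: δ(r0, b) = (r0, □, L)
Step 2: δ(r0, □) = (r0, a, R)

The first 3 configurations are:
[r0]bbba ⊢ [r0]□□bba ⊢ a[r0]□bba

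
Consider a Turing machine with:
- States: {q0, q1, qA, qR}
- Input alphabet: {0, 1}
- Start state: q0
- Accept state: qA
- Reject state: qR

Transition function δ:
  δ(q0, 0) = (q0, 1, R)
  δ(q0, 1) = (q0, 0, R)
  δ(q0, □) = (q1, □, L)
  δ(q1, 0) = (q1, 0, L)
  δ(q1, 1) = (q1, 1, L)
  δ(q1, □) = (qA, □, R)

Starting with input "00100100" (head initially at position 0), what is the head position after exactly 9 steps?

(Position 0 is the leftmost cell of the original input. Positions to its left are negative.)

Execution trace (head position shown):
Step 0: [q0]00100100  (head at position 0)
Step 1: move right → 1[q0]0100100  (head at position 1)
Step 2: move right → 11[q0]100100  (head at position 2)
Step 3: move right → 110[q0]00100  (head at position 3)
Step 4: move right → 1101[q0]0100  (head at position 4)
Step 5: move right → 11011[q0]100  (head at position 5)
Step 6: move right → 110110[q0]00  (head at position 6)
Step 7: move right → 1101101[q0]0  (head at position 7)
Step 8: move right → 11011011[q0]□  (head at position 8)
Step 9: move left → 1101101[q1]1□  (head at position 7)

After 9 steps, the head is at position 7.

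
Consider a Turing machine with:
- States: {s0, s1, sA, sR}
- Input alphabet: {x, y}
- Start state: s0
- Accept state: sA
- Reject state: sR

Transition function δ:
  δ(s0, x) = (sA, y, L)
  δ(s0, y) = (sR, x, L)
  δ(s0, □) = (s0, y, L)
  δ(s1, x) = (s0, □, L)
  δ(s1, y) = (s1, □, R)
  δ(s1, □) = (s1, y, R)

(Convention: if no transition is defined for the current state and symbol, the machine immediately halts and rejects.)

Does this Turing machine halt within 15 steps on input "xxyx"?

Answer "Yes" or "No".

Execution trace:
Initial: [s0]xxyx
Step 1: δ(s0, x) = (sA, y, L) → [sA]□yxyx

The machine reaches the accept state sA and halts.
The machine halted after 1 step (within the 15-step bound).

Answer: Yes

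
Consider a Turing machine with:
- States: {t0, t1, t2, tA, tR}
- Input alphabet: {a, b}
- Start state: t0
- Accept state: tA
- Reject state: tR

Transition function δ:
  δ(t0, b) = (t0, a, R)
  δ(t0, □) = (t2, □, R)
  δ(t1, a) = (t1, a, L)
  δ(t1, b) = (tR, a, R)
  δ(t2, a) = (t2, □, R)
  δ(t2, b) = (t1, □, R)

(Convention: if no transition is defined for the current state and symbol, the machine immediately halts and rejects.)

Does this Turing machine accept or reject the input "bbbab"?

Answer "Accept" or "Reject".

Execution trace:
Initial: [t0]bbbab
Step 1: δ(t0, b) = (t0, a, R) → a[t0]bbab
Step 2: δ(t0, b) = (t0, a, R) → aa[t0]bab
Step 3: δ(t0, b) = (t0, a, R) → aaa[t0]ab

No transition is defined for δ(t0, a). By convention the machine halts and rejects.

Answer: Reject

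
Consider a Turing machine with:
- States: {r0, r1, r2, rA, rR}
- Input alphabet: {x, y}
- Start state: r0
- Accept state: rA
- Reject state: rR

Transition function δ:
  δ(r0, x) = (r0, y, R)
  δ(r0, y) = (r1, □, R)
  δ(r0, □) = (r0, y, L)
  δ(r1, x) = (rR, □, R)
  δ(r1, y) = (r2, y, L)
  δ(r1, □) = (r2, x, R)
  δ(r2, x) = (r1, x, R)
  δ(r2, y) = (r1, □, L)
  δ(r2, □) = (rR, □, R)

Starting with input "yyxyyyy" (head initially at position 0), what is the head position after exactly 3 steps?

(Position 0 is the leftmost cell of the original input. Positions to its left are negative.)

Execution trace (head position shown):
Step 0: [r0]yyxyyyy  (head at position 0)
Step 1: move right → □[r1]yxyyyy  (head at position 1)
Step 2: move left → [r2]□yxyyyy  (head at position 0)
Step 3: move right → □[rR]yxyyyy  (head at position 1)

After 3 steps, the head is at position 1.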